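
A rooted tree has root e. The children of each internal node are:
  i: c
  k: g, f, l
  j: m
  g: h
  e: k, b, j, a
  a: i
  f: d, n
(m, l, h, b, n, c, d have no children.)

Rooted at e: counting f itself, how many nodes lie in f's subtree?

The subtree rooted at f contains: f, n, d — 3 nodes.

3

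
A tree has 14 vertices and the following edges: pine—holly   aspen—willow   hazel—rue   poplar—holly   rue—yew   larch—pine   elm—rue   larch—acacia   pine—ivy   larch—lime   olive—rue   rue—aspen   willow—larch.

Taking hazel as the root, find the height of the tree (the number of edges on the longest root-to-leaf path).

7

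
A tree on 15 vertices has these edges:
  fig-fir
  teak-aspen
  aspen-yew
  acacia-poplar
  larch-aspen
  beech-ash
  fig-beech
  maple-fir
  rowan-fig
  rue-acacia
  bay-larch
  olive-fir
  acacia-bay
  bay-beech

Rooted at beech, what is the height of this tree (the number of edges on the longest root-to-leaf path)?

4

The longest root-to-leaf path is beech–bay–larch–aspen–teak (4 edges).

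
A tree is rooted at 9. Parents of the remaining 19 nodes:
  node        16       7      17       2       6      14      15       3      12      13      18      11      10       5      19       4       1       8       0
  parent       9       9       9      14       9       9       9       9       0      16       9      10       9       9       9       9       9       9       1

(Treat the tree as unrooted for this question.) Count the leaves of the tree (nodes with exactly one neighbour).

14

The leaves are 2, 3, 4, 5, 6, 7, 8, 11, 12, 13, 15, 17, 18, 19.
That is 14 leaves.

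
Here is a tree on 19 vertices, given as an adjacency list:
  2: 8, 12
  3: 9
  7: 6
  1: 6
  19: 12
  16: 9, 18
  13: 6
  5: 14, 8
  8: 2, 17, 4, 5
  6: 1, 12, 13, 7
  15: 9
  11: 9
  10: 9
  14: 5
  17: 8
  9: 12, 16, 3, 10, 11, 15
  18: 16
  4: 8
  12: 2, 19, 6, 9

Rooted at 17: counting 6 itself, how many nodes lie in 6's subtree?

4

The subtree rooted at 6 contains: 6, 1, 13, 7 — 4 nodes.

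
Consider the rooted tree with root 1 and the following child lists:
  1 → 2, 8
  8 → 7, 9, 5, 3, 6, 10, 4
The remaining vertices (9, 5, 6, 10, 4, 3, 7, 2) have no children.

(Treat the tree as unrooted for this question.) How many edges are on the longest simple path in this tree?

A longest path is 2 – 1 – 8 – 3, with 3 edges.

3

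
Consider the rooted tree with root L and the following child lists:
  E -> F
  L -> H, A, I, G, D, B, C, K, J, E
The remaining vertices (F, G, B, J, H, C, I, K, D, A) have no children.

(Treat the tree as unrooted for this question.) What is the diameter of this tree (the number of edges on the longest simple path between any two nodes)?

BFS from F reaches G last, at distance 3; BFS from G confirms no node is farther.
Path: F – E – L – G.

3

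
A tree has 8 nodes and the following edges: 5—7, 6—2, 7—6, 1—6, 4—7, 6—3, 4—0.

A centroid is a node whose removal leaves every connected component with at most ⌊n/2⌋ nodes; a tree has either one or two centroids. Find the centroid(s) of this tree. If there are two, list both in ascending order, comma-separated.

If 6 is removed the pieces have sizes 4, 1, 1, 1, all ≤ ⌊8/2⌋ = 4.
Its neighbour 7 also leaves a largest component of size 4, so both are centroids.

6, 7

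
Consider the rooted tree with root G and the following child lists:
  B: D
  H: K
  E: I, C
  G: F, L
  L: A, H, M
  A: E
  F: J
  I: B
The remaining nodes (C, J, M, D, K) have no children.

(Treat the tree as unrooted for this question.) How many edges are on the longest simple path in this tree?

8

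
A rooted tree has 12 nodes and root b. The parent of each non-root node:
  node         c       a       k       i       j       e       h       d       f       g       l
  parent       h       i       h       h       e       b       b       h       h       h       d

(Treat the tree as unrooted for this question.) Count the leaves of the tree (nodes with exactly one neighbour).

Exactly 7 nodes have a single neighbour: a, c, f, g, j, k, l.

7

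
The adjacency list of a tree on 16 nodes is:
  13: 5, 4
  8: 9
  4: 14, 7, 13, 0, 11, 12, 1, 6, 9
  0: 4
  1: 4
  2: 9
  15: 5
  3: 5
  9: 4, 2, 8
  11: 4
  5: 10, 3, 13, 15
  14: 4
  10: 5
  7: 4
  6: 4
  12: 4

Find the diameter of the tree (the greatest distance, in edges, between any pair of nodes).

BFS from 10 reaches 8 last, at distance 5; BFS from 8 confirms no node is farther.
Path: 10-5-13-4-9-8.

5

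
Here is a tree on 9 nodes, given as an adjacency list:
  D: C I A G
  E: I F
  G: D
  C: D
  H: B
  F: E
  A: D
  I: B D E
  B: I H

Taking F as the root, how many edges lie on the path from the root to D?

F–E–I–D — 3 edges.

3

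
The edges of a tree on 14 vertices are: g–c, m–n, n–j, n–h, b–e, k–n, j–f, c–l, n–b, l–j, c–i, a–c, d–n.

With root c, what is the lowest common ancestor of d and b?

d's ancestor chain is d, n, j, l, c and b's is b, n, j, l, c; they first meet at n.

n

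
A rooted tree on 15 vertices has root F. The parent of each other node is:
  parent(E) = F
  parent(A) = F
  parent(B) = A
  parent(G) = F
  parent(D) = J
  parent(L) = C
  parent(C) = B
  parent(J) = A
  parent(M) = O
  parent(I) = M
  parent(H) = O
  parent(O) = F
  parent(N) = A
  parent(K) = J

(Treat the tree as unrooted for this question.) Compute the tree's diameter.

7

Starting from L, a farthest node is I at distance 7.
One longest path: L–C–B–A–F–O–M–I.
So the diameter is 7.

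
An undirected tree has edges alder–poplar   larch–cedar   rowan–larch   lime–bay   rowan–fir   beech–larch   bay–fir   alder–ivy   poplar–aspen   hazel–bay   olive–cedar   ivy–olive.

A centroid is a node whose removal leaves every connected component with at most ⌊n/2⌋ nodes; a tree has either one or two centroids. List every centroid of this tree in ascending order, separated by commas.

larch

Delete larch: the remaining components have sizes 6, 5, 1. Max 6 ≤ 6, so larch is a centroid.
No neighbour of larch does as well, so larch is the unique centroid.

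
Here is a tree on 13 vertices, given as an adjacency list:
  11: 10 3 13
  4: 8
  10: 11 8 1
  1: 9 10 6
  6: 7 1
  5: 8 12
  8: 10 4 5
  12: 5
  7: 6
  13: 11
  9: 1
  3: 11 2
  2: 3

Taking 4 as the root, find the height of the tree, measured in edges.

7 sits deepest: 4-8-10-1-6-7 — 5 edges from the root.

5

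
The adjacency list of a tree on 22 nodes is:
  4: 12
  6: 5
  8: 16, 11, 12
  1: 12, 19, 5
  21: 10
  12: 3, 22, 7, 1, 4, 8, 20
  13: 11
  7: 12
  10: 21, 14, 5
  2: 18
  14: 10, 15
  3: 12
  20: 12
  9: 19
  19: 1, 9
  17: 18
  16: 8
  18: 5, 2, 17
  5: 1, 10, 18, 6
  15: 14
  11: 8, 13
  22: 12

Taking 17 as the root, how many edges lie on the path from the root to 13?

7

Path from 17 to 13: 17 – 18 – 5 – 1 – 12 – 8 – 11 – 13, which has 7 edges.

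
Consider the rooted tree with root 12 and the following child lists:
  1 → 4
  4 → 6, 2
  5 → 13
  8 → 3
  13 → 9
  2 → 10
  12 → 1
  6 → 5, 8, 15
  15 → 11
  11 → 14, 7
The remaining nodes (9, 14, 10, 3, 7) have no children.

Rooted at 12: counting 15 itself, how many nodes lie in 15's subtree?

4

15's subtree: {15, 11, 14, 7}, size 4.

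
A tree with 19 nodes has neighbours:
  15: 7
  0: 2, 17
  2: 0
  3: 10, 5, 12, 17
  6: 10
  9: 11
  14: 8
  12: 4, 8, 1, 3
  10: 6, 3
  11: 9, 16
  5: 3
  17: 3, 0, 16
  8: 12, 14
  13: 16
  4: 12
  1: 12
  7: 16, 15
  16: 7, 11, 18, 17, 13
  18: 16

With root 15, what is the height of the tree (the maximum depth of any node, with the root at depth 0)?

The longest root-to-leaf path is 15 → 7 → 16 → 17 → 3 → 12 → 8 → 14 (7 edges).

7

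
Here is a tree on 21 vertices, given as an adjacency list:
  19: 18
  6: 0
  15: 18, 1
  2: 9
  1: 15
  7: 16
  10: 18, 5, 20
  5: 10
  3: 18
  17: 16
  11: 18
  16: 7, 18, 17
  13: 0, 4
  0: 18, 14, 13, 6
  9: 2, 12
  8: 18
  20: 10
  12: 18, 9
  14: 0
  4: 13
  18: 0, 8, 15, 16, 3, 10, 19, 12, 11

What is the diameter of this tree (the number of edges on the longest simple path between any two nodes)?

6

BFS from 2 reaches 4 last, at distance 6; BFS from 4 confirms no node is farther.
Path: 2–9–12–18–0–13–4.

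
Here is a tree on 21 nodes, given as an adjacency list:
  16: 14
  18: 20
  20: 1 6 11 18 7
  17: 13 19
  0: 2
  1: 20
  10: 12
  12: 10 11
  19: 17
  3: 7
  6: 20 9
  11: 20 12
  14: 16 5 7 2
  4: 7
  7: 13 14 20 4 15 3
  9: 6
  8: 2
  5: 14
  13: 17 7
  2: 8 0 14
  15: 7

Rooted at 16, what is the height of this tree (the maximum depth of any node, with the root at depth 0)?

A deepest node is 10, reached by 16–14–7–20–11–12–10.
That path has 6 edges, so the height is 6.

6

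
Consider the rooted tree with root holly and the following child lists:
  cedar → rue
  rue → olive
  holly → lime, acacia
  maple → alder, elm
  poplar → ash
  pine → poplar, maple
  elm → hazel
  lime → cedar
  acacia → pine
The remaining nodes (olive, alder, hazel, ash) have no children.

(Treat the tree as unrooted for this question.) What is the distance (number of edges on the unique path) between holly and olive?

4

Walking from holly: holly–lime–cedar–rue–olive. Length 4.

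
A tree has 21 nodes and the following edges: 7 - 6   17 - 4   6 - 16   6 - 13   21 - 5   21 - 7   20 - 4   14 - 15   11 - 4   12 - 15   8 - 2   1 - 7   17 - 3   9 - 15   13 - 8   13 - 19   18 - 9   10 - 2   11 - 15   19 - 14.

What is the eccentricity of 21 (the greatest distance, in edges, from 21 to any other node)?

The node farthest from 21 is 3, via 21 – 7 – 6 – 13 – 19 – 14 – 15 – 11 – 4 – 17 – 3 — 10 edges.

10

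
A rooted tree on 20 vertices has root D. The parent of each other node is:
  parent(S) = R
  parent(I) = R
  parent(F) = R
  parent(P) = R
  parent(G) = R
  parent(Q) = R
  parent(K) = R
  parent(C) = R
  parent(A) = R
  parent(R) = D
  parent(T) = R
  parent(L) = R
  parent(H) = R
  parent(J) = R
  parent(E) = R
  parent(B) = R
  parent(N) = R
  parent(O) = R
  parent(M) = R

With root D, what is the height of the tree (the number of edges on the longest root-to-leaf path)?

A deepest node is T, reached by D-R-T.
That path has 2 edges, so the height is 2.

2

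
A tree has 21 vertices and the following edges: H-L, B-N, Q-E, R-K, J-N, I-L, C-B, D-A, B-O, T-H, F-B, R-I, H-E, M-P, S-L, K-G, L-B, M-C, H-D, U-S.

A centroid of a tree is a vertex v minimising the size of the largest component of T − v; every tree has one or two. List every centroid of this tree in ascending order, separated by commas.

L

If L is removed the pieces have sizes 8, 6, 4, 2, all ≤ ⌊21/2⌋ = 10.
Every other node leaves some component of size > 10, so the centroid is unique.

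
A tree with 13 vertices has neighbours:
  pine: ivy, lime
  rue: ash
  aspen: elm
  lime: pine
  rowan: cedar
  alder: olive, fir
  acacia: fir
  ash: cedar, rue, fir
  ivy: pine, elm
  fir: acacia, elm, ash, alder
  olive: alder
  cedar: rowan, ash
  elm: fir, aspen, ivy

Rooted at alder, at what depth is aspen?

Climbing from aspen to the root: aspen → elm → fir → alder. That's 3 steps.

3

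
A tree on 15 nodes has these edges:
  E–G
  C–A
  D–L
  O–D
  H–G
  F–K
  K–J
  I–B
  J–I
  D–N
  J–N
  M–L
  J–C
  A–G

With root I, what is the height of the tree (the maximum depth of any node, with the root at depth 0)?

5

A deepest node is E, reached by I – J – C – A – G – E.
That path has 5 edges, so the height is 5.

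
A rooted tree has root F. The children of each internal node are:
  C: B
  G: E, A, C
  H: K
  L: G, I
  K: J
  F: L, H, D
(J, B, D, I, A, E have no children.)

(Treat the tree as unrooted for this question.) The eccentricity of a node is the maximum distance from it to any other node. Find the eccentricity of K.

6

The node farthest from K is B, via K–H–F–L–G–C–B — 6 edges.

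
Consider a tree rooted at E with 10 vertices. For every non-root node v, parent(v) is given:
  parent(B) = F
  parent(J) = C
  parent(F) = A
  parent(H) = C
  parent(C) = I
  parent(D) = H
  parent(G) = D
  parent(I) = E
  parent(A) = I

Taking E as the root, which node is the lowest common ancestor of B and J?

I

Ancestors of B (toward the root): B, F, A, I, E.
Ancestors of J: J, C, I, E.
The deepest node appearing in both lists is I.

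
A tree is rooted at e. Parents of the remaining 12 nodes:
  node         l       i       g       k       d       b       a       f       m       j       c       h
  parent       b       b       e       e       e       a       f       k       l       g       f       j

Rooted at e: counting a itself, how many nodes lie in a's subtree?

5

a's subtree: {a, b, i, l, m}, size 5.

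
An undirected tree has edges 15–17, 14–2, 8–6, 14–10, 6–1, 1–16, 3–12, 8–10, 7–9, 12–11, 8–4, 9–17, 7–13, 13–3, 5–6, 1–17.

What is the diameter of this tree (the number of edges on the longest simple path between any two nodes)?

Starting from 11, a farthest node is 2 at distance 12.
One longest path: 11 - 12 - 3 - 13 - 7 - 9 - 17 - 1 - 6 - 8 - 10 - 14 - 2.
So the diameter is 12.

12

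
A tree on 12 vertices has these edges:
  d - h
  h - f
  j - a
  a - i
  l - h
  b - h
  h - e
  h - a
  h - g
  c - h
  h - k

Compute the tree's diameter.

Starting from j, a farthest node is d at distance 3.
One longest path: j - a - h - d.
So the diameter is 3.

3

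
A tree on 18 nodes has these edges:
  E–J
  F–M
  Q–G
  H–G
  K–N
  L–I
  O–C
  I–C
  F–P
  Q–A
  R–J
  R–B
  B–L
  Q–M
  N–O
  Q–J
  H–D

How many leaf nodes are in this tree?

5

Degree-1 nodes: A, D, E, K, P — 5 of them.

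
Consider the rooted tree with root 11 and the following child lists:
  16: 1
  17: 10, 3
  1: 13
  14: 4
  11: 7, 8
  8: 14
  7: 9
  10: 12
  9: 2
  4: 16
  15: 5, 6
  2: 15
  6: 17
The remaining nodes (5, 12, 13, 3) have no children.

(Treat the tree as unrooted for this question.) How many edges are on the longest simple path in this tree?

Starting from 12, a farthest node is 13 at distance 14.
One longest path: 12-10-17-6-15-2-9-7-11-8-14-4-16-1-13.
So the diameter is 14.

14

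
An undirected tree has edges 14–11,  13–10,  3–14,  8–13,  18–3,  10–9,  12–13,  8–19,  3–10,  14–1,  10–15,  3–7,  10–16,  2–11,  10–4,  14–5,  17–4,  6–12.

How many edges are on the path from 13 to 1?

4

The path is 13 – 10 – 3 – 14 – 1, which has 4 edges.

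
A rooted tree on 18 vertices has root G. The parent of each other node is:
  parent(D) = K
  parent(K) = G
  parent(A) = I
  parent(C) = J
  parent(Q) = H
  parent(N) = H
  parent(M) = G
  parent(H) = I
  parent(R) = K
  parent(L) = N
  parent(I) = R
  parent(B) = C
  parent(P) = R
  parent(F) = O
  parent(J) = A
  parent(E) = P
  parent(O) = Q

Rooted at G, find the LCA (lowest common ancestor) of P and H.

R

Ancestors of P (toward the root): P, R, K, G.
Ancestors of H: H, I, R, K, G.
The deepest node appearing in both lists is R.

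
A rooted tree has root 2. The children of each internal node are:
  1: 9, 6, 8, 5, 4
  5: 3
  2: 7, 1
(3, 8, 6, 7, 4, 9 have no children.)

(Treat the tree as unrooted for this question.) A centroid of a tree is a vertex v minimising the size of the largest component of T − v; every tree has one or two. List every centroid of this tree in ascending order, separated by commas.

1

Delete 1: the remaining components have sizes 2, 2, 1, 1, 1, 1. Max 2 ≤ 4, so 1 is a centroid.
Every other node leaves some component of size > 4, so the centroid is unique.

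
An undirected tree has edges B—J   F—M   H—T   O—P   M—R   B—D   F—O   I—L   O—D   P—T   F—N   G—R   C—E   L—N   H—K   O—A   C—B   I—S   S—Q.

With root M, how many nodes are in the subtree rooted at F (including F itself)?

Descendants of F (including itself): F, O, N, P, D, A, L, T, B, I, H, J, C, S, K, E, Q. That's 17.

17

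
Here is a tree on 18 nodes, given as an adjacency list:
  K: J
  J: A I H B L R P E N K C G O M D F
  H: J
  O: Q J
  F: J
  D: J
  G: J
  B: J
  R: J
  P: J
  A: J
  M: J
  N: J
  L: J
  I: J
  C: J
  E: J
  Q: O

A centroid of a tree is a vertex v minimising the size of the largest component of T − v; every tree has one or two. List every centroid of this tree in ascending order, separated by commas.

J

Removing J splits the tree into components of sizes 2, 1, 1, 1, 1, 1, 1, 1, 1, 1, 1, 1, 1, 1, 1, 1; the largest is 2 ≤ ⌊18/2⌋ = 9.
No neighbour of J does as well, so J is the unique centroid.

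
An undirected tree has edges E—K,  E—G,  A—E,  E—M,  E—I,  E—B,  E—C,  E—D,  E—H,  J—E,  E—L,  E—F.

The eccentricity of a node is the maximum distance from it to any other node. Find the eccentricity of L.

Distances from L peak at 2, attained at G (I, A, F, C, K, D, J, H, B, M also at distance 2).
L-E-G

2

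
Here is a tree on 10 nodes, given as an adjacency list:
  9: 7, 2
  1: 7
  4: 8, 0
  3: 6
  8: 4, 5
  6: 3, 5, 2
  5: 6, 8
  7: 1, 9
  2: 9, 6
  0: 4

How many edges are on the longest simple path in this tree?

8

Starting from 1, a farthest node is 0 at distance 8.
One longest path: 1 – 7 – 9 – 2 – 6 – 5 – 8 – 4 – 0.
So the diameter is 8.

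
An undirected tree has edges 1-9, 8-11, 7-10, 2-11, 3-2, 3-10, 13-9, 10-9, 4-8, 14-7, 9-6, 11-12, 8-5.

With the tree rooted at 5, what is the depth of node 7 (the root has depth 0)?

6

5 → 8 → 11 → 2 → 3 → 10 → 7 — 6 edges.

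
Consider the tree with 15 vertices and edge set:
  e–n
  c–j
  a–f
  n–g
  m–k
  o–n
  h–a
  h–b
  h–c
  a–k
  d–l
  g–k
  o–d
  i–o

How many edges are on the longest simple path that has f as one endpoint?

7

Distances from f peak at 7, attained at l.
f–a–k–g–n–o–d–l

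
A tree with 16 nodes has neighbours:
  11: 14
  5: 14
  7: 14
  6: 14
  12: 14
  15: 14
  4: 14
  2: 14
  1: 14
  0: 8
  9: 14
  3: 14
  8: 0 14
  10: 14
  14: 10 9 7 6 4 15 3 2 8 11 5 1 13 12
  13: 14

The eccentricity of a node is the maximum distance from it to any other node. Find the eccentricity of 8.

A farthest node from 8 is 9 (4, 1, 13, 11, 2, 15, 5, 12, 10, 3, 6, 7 also at distance 2).
The path 8–14–9 has 2 edges.

2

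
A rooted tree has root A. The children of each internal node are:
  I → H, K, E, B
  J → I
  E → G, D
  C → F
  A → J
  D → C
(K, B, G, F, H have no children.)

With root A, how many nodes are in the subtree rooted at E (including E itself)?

5

E's subtree: {E, D, G, C, F}, size 5.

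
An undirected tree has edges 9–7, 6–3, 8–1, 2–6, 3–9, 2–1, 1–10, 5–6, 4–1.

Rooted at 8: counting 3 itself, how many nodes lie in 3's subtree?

The subtree rooted at 3 contains: 3, 9, 7 — 3 nodes.

3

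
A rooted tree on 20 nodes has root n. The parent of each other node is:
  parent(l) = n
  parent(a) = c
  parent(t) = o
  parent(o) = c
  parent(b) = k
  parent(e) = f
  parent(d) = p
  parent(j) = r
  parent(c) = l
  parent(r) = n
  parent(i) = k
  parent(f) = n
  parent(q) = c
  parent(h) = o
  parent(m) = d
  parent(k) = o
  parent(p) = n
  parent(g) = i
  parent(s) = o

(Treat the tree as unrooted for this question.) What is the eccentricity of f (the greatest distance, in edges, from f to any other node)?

7

A farthest node from f is g.
The path f–n–l–c–o–k–i–g has 7 edges.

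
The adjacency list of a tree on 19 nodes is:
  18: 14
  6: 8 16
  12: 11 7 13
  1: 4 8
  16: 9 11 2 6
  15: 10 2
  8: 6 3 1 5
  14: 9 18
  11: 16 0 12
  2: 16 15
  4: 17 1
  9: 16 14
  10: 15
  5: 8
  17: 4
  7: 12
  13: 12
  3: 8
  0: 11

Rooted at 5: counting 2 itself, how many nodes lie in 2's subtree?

3

2's subtree: {2, 15, 10}, size 3.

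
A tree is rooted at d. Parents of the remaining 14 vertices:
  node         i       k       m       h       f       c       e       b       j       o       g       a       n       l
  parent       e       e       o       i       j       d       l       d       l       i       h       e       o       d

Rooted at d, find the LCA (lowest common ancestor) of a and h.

Path a→root: a e l d; path h→root: h i e l d.
First common node: e.

e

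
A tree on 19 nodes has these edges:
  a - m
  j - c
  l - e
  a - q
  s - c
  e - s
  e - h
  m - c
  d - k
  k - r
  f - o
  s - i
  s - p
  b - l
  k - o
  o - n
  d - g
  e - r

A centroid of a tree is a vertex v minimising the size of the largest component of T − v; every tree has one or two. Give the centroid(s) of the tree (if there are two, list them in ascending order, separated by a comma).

e

Delete e: the remaining components have sizes 8, 7, 2, 1. Max 8 ≤ 9, so e is a centroid.
No neighbour of e does as well, so e is the unique centroid.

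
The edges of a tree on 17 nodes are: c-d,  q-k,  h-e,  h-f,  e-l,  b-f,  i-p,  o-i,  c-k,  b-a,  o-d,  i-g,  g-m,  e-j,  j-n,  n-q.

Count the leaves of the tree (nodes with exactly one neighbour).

Exactly 4 nodes have a single neighbour: a, l, m, p.

4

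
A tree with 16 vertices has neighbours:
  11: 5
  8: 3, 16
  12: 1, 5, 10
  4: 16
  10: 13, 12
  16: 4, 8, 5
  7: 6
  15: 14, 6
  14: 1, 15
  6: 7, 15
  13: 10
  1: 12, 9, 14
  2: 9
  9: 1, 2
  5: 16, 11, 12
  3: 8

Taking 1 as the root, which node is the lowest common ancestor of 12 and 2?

1

12's ancestor chain is 12, 1 and 2's is 2, 9, 1; they first meet at 1.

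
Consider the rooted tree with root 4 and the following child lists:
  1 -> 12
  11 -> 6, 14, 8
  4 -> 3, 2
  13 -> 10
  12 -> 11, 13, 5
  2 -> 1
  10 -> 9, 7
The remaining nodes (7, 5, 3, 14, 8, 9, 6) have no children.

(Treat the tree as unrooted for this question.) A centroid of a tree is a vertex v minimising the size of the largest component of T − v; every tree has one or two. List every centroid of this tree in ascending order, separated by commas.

Delete 12: the remaining components have sizes 4, 4, 4, 1. Max 4 ≤ 7, so 12 is a centroid.
No neighbour of 12 does as well, so 12 is the unique centroid.

12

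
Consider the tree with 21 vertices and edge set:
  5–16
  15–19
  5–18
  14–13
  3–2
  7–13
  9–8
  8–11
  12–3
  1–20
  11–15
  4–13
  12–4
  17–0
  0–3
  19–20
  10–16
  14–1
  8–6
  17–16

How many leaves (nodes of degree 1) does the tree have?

Degree-1 nodes: 2, 6, 7, 9, 10, 18 — 6 of them.

6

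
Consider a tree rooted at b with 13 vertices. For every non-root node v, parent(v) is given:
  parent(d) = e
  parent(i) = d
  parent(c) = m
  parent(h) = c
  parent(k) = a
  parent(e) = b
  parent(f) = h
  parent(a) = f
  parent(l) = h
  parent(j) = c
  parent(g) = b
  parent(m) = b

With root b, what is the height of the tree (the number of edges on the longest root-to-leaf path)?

A deepest node is k, reached by b – m – c – h – f – a – k.
That path has 6 edges, so the height is 6.

6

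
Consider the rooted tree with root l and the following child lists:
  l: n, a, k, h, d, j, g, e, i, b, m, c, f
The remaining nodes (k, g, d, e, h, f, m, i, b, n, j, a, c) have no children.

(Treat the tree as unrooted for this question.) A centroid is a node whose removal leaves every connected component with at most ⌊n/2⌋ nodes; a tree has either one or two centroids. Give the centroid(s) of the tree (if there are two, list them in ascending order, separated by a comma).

Delete l: the remaining components have sizes 1, 1, 1, 1, 1, 1, 1, 1, 1, 1, 1, 1, 1. Max 1 ≤ 7, so l is a centroid.
No neighbour of l does as well, so l is the unique centroid.

l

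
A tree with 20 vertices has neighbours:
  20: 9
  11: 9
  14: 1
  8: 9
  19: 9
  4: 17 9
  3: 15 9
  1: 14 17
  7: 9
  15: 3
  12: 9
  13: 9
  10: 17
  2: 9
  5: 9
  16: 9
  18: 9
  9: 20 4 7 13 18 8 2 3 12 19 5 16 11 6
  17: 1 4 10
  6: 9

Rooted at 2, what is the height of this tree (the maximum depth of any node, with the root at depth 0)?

5

The longest root-to-leaf path is 2 – 9 – 4 – 17 – 1 – 14 (5 edges).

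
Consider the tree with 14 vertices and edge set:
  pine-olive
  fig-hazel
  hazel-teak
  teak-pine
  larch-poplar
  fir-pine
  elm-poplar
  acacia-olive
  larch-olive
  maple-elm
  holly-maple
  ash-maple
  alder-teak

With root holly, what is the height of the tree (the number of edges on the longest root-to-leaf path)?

9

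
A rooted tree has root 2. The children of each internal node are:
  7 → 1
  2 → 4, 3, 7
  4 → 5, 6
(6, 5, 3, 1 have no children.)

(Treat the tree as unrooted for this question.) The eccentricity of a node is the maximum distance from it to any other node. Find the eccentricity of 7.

3

The node farthest from 7 is 6 (5 also at distance 3), via 7–2–4–6 — 3 edges.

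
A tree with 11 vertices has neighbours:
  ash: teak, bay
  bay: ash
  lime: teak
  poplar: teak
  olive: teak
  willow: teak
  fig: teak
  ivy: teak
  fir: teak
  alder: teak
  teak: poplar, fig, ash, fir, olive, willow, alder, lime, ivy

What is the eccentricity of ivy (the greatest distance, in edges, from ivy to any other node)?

3

A farthest node from ivy is bay.
The path ivy-teak-ash-bay has 3 edges.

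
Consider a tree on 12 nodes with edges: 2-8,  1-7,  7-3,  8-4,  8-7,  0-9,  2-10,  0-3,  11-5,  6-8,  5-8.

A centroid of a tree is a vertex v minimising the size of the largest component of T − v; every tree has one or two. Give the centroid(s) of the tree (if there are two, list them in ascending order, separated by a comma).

8

If 8 is removed the pieces have sizes 5, 2, 2, 1, 1, all ≤ ⌊12/2⌋ = 6.
No neighbour of 8 does as well, so 8 is the unique centroid.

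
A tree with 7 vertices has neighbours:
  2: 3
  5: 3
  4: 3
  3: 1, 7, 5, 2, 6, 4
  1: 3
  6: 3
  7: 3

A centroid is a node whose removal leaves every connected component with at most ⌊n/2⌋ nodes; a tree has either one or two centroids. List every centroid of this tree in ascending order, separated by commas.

Delete 3: the remaining components have sizes 1, 1, 1, 1, 1, 1. Max 1 ≤ 3, so 3 is a centroid.
Every other node leaves some component of size > 3, so the centroid is unique.

3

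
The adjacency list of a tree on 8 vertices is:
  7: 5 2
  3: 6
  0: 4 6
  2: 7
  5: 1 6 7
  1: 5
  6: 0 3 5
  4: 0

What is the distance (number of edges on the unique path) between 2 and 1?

3

Walking from 2: 2–7–5–1. Length 3.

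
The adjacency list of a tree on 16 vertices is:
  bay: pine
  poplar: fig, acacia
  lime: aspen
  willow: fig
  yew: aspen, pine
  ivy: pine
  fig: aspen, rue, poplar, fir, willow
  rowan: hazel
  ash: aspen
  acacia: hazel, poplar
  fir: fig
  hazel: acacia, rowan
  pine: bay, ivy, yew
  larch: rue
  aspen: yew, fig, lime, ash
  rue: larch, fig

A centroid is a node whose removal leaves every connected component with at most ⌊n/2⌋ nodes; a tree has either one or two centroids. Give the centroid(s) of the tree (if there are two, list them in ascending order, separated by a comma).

fig

Removing fig splits the tree into components of sizes 7, 4, 2, 1, 1; the largest is 7 ≤ ⌊16/2⌋ = 8.
No neighbour of fig does as well, so fig is the unique centroid.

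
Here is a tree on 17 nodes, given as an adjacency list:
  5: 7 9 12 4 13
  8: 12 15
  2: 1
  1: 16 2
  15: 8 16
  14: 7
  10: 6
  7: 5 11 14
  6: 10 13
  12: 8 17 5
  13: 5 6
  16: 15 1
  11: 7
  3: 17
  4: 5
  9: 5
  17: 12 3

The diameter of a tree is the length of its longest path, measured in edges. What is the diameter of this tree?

BFS from 2 reaches 10 last, at distance 9; BFS from 10 confirms no node is farther.
Path: 2 – 1 – 16 – 15 – 8 – 12 – 5 – 13 – 6 – 10.

9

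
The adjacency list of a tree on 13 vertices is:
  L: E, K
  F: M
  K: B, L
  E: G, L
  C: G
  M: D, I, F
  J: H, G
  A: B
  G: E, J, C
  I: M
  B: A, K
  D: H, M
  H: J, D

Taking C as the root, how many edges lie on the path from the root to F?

6

Path from C to F: C–G–J–H–D–M–F, which has 6 edges.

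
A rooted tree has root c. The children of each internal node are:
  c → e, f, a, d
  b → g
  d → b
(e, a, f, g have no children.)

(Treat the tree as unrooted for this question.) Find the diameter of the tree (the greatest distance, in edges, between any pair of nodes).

Starting from g, a farthest node is e at distance 4.
One longest path: g – b – d – c – e.
So the diameter is 4.

4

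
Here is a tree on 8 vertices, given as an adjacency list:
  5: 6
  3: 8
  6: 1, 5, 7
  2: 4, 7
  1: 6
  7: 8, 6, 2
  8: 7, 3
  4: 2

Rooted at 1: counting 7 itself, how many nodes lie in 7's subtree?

7's subtree: {7, 8, 2, 3, 4}, size 5.

5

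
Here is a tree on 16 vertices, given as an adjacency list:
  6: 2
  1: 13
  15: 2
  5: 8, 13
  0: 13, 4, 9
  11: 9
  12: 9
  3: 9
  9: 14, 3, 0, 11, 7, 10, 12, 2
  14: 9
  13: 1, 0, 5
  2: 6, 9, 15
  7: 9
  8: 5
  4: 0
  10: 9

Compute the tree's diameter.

A longest path is 6–2–9–0–13–5–8, with 6 edges.

6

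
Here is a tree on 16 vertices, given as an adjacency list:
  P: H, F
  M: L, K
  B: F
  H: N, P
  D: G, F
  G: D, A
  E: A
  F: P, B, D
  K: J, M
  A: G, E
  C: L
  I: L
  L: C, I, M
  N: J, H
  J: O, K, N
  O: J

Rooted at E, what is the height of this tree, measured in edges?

C sits deepest: E-A-G-D-F-P-H-N-J-K-M-L-C — 12 edges from the root.

12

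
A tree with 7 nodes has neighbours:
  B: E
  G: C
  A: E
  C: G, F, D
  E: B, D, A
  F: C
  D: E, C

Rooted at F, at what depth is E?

F–C–D–E — 3 edges.

3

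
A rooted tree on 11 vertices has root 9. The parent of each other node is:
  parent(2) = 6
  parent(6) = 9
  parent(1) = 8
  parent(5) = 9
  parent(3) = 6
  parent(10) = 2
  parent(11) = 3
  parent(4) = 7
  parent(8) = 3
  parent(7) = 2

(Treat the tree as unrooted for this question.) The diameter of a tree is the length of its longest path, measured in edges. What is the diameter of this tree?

6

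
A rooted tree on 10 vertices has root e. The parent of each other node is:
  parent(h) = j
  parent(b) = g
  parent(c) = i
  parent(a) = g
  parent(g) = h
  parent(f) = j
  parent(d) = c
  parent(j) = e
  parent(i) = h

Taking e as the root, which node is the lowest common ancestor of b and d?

h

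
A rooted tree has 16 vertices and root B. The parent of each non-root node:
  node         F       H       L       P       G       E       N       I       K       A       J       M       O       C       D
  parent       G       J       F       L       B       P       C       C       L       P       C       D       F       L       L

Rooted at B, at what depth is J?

B–G–F–L–C–J — 5 edges.

5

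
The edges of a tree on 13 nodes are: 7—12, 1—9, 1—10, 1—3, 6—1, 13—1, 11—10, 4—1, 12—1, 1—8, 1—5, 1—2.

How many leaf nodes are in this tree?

Exactly 10 nodes have a single neighbour: 2, 3, 4, 5, 6, 7, 8, 9, 11, 13.

10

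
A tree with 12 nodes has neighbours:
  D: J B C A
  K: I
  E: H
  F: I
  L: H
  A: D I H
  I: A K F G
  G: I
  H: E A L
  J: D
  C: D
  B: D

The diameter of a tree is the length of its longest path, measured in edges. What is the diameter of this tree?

BFS from F reaches C last, at distance 4; BFS from C confirms no node is farther.
Path: F-I-A-D-C.

4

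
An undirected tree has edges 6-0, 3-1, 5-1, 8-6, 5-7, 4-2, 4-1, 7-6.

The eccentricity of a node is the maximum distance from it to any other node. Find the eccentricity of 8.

A farthest node from 8 is 2.
The path 8-6-7-5-1-4-2 has 6 edges.

6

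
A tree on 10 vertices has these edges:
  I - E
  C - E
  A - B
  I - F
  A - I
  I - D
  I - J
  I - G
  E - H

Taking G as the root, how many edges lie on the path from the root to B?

G–I–A–B — 3 edges.

3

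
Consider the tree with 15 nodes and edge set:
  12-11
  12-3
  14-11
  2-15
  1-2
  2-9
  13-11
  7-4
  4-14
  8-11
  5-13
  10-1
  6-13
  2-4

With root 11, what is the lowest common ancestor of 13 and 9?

11

13's ancestor chain is 13, 11 and 9's is 9, 2, 4, 14, 11; they first meet at 11.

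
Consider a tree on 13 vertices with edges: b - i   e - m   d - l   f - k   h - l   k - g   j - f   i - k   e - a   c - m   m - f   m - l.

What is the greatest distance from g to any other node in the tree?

5

The node farthest from g is d (h, a also at distance 5), via g–k–f–m–l–d — 5 edges.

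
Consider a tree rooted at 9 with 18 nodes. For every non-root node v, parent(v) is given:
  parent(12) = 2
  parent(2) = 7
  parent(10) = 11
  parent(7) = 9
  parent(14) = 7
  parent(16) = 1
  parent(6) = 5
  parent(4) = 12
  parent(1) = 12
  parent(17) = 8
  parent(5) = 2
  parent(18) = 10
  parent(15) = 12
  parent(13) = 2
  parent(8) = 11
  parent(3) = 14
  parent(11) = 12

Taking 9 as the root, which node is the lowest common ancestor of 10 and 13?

2

Path 10→root: 10 11 12 2 7 9; path 13→root: 13 2 7 9.
First common node: 2.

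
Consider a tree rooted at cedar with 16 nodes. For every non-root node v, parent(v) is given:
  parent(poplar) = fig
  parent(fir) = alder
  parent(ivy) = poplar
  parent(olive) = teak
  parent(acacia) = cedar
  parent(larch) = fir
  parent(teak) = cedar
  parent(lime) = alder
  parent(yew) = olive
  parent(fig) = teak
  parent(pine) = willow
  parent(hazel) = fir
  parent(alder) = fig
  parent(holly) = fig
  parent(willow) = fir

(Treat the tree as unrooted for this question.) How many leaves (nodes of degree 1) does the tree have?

8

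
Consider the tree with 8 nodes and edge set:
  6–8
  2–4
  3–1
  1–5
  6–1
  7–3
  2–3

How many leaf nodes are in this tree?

4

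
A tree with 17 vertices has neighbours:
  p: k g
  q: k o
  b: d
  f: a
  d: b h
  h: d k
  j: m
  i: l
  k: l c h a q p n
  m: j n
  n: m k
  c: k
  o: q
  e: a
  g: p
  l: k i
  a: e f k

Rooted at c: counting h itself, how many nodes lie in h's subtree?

Descendants of h (including itself): h, d, b. That's 3.

3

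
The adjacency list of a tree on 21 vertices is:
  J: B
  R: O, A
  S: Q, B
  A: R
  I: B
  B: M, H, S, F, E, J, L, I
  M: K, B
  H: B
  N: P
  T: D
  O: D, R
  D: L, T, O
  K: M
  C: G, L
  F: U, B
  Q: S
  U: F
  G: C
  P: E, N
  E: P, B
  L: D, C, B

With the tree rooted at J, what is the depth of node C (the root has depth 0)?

Path from J to C: J → B → L → C, which has 3 edges.

3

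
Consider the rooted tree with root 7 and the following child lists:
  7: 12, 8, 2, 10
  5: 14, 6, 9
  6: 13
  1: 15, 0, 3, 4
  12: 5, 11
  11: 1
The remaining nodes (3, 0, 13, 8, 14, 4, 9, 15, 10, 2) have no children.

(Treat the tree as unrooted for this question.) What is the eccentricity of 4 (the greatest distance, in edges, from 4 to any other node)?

The node farthest from 4 is 13, via 4–1–11–12–5–6–13 — 6 edges.

6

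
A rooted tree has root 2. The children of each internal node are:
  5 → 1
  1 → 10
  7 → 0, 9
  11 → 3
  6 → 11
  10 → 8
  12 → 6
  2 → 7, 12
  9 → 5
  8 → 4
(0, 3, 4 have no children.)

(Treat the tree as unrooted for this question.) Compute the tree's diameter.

Starting from 3, a farthest node is 4 at distance 11.
One longest path: 3–11–6–12–2–7–9–5–1–10–8–4.
So the diameter is 11.

11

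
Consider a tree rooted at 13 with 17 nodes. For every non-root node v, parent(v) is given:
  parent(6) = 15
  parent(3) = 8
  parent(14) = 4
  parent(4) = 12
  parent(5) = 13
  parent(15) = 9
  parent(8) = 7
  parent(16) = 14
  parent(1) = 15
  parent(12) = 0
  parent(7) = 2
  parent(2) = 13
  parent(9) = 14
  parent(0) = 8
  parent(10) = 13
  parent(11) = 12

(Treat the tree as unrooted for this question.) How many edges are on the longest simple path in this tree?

BFS from 5 reaches 6 last, at distance 11; BFS from 6 confirms no node is farther.
Path: 5-13-2-7-8-0-12-4-14-9-15-6.

11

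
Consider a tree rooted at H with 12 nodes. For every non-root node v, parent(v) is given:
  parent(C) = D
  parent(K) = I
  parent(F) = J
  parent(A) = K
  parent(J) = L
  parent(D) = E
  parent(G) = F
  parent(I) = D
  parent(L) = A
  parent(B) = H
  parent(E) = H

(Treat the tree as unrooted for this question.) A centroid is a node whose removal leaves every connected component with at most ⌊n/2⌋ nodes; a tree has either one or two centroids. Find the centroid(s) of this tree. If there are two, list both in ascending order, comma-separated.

I, K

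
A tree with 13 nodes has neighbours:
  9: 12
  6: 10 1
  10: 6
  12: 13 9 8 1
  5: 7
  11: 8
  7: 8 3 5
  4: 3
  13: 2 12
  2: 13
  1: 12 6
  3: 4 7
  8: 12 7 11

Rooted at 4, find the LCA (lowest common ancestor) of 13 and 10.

Ancestors of 13 (toward the root): 13, 12, 8, 7, 3, 4.
Ancestors of 10: 10, 6, 1, 12, 8, 7, 3, 4.
The deepest node appearing in both lists is 12.

12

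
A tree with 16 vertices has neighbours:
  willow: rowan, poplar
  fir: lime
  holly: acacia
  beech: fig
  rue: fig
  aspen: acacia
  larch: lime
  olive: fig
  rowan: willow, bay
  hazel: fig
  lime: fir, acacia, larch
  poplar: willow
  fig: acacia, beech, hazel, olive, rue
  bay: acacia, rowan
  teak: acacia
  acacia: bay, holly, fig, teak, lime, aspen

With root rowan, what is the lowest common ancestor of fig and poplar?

rowan

fig's ancestor chain is fig, acacia, bay, rowan and poplar's is poplar, willow, rowan; they first meet at rowan.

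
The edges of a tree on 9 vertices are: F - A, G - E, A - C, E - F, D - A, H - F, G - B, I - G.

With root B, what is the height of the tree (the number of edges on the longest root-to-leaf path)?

5

The longest root-to-leaf path is B-G-E-F-A-C (5 edges).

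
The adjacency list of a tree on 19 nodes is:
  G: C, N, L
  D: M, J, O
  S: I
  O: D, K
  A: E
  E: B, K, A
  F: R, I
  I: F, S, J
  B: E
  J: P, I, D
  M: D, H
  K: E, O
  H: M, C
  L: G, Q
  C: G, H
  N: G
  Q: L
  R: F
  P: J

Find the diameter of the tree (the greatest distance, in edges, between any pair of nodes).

A longest path is Q - L - G - C - H - M - D - J - I - F - R, with 10 edges.

10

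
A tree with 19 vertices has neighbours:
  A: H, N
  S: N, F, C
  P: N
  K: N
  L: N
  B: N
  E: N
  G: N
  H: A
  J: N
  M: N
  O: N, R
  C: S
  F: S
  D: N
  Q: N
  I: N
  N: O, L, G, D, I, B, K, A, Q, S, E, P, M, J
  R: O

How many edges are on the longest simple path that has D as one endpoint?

The node farthest from D is F (R, C, H also at distance 3), via D–N–S–F — 3 edges.

3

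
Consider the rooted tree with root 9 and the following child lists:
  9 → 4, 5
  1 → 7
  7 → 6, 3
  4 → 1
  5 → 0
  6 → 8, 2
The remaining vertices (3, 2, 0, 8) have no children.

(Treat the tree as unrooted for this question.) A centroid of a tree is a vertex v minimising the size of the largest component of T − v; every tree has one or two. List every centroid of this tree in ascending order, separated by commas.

1, 7

If 7 is removed the pieces have sizes 5, 3, 1, all ≤ ⌊10/2⌋ = 5.
1 is adjacent to 7 and is also a centroid (the largest component after removing it is likewise 5).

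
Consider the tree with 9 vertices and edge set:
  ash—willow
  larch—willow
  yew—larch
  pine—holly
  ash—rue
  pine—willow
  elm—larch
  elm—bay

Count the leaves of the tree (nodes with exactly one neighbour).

The leaves are bay, holly, rue, yew.
That is 4 leaves.

4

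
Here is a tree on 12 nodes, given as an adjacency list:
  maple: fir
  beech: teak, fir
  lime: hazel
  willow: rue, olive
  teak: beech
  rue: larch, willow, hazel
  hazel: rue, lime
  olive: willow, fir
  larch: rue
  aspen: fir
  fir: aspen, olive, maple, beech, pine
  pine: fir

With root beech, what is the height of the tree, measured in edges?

6

A deepest node is lime, reached by beech – fir – olive – willow – rue – hazel – lime.
That path has 6 edges, so the height is 6.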